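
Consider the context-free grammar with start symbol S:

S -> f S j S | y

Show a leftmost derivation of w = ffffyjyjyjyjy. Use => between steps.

S => fSjS   [S -> f S j S]
fSjS => ffSjSjS   [S -> f S j S]
ffSjSjS => fffSjSjSjS   [S -> f S j S]
fffSjSjSjS => ffffSjSjSjSjS   [S -> f S j S]
ffffSjSjSjSjS => ffffyjSjSjSjS   [S -> y]
ffffyjSjSjSjS => ffffyjyjSjSjS   [S -> y]
ffffyjyjSjSjS => ffffyjyjyjSjS   [S -> y]
ffffyjyjyjSjS => ffffyjyjyjyjS   [S -> y]
ffffyjyjyjyjS => ffffyjyjyjyjy   [S -> y]

S => fSjS => ffSjSjS => fffSjSjSjS => ffffSjSjSjSjS => ffffyjSjSjSjS => ffffyjyjSjSjS => ffffyjyjyjSjS => ffffyjyjyjyjS => ffffyjyjyjyjy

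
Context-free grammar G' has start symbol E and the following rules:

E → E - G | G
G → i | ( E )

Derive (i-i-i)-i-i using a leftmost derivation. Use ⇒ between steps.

E ⇒ E-G   [E → E - G]
E-G ⇒ E-G-G   [E → E - G]
E-G-G ⇒ G-G-G   [E → G]
G-G-G ⇒ (E)-G-G   [G → ( E )]
(E)-G-G ⇒ (E-G)-G-G   [E → E - G]
(E-G)-G-G ⇒ (E-G-G)-G-G   [E → E - G]
(E-G-G)-G-G ⇒ (G-G-G)-G-G   [E → G]
(G-G-G)-G-G ⇒ (i-G-G)-G-G   [G → i]
(i-G-G)-G-G ⇒ (i-i-G)-G-G   [G → i]
(i-i-G)-G-G ⇒ (i-i-i)-G-G   [G → i]
(i-i-i)-G-G ⇒ (i-i-i)-i-G   [G → i]
(i-i-i)-i-G ⇒ (i-i-i)-i-i   [G → i]

E⇒E-G⇒E-G-G⇒G-G-G⇒(E)-G-G⇒(E-G)-G-G⇒(E-G-G)-G-G⇒(G-G-G)-G-G⇒(i-G-G)-G-G⇒(i-i-G)-G-G⇒(i-i-i)-G-G⇒(i-i-i)-i-G⇒(i-i-i)-i-i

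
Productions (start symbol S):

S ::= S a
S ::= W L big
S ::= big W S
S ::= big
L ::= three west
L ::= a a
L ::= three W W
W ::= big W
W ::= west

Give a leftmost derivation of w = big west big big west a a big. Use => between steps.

S => big W S   [S ::= big W S]
big W S => big west S   [W ::= west]
big west S => big west W L big   [S ::= W L big]
big west W L big => big west big W L big   [W ::= big W]
big west big W L big => big west big big W L big   [W ::= big W]
big west big big W L big => big west big big west L big   [W ::= west]
big west big big west L big => big west big big west a a big   [L ::= a a]

S => big W S => big west S => big west W L big => big west big W L big => big west big big W L big => big west big big west L big => big west big big west a a big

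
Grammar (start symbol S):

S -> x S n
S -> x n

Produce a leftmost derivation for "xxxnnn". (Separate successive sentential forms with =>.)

S => xSn   [S -> x S n]
xSn => xxSnn   [S -> x S n]
xxSnn => xxxnnn   [S -> x n]

S => xSn => xxSnn => xxxnnn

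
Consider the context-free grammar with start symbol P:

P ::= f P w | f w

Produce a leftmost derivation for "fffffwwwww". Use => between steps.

P=>fPw=>ffPww=>fffPwww=>ffffPwwww=>fffffwwwww

P => fPw   [P ::= f P w]
fPw => ffPww   [P ::= f P w]
ffPww => fffPwww   [P ::= f P w]
fffPwww => ffffPwwww   [P ::= f P w]
ffffPwwww => fffffwwwww   [P ::= f w]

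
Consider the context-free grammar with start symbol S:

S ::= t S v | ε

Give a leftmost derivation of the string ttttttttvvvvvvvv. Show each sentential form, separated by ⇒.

S ⇒ tSv ⇒ ttSvv ⇒ tttSvvv ⇒ ttttSvvvv ⇒ tttttSvvvvv ⇒ ttttttSvvvvvv ⇒ tttttttSvvvvvvv ⇒ ttttttttSvvvvvvvv ⇒ ttttttttvvvvvvvv

S ⇒ tSv   [S ::= t S v]
tSv ⇒ ttSvv   [S ::= t S v]
ttSvv ⇒ tttSvvv   [S ::= t S v]
tttSvvv ⇒ ttttSvvvv   [S ::= t S v]
ttttSvvvv ⇒ tttttSvvvvv   [S ::= t S v]
tttttSvvvvv ⇒ ttttttSvvvvvv   [S ::= t S v]
ttttttSvvvvvv ⇒ tttttttSvvvvvvv   [S ::= t S v]
tttttttSvvvvvvv ⇒ ttttttttSvvvvvvvv   [S ::= t S v]
ttttttttSvvvvvvvv ⇒ ttttttttvvvvvvvv   [S ::= ε]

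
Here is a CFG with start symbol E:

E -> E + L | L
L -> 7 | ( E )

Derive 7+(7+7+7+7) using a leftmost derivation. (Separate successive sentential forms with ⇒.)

E ⇒ E+L ⇒ L+L ⇒ 7+L ⇒ 7+(E) ⇒ 7+(E+L) ⇒ 7+(E+L+L) ⇒ 7+(E+L+L+L) ⇒ 7+(L+L+L+L) ⇒ 7+(7+L+L+L) ⇒ 7+(7+7+L+L) ⇒ 7+(7+7+7+L) ⇒ 7+(7+7+7+7)

E ⇒ E+L   [E -> E + L]
E+L ⇒ L+L   [E -> L]
L+L ⇒ 7+L   [L -> 7]
7+L ⇒ 7+(E)   [L -> ( E )]
7+(E) ⇒ 7+(E+L)   [E -> E + L]
7+(E+L) ⇒ 7+(E+L+L)   [E -> E + L]
7+(E+L+L) ⇒ 7+(E+L+L+L)   [E -> E + L]
7+(E+L+L+L) ⇒ 7+(L+L+L+L)   [E -> L]
7+(L+L+L+L) ⇒ 7+(7+L+L+L)   [L -> 7]
7+(7+L+L+L) ⇒ 7+(7+7+L+L)   [L -> 7]
7+(7+7+L+L) ⇒ 7+(7+7+7+L)   [L -> 7]
7+(7+7+7+L) ⇒ 7+(7+7+7+7)   [L -> 7]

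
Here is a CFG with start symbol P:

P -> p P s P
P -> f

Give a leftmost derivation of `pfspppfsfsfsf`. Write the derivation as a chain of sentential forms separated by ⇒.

P ⇒ pPsP ⇒ pfsP ⇒ pfspPsP ⇒ pfsppPsPsP ⇒ pfspppPsPsPsP ⇒ pfspppfsPsPsP ⇒ pfspppfsfsPsP ⇒ pfspppfsfsfsP ⇒ pfspppfsfsfsf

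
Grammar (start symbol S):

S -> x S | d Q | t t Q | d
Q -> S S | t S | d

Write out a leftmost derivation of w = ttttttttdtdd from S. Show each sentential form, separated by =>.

S => ttQ => tttS => tttttQ => ttttttS => ttttttttQ => ttttttttSS => ttttttttdQS => ttttttttdtSS => ttttttttdtdS => ttttttttdtdd

S => ttQ   [S -> t t Q]
ttQ => tttS   [Q -> t S]
tttS => tttttQ   [S -> t t Q]
tttttQ => ttttttS   [Q -> t S]
ttttttS => ttttttttQ   [S -> t t Q]
ttttttttQ => ttttttttSS   [Q -> S S]
ttttttttSS => ttttttttdQS   [S -> d Q]
ttttttttdQS => ttttttttdtSS   [Q -> t S]
ttttttttdtSS => ttttttttdtdS   [S -> d]
ttttttttdtdS => ttttttttdtdd   [S -> d]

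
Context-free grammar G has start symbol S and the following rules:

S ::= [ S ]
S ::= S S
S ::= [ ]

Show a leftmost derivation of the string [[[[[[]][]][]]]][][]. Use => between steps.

S => SS => SSS => [S]SS => [[S]]SS => [[[S]]]SS => [[[SS]]]SS => [[[[S]S]]]SS => [[[[SS]S]]]SS => [[[[[S]S]S]]]SS => [[[[[[]]S]S]]]SS => [[[[[[]][]]S]]]SS => [[[[[[]][]][]]]]SS => [[[[[[]][]][]]]][]S => [[[[[[]][]][]]]][][]

S => SS   [S ::= S S]
SS => SSS   [S ::= S S]
SSS => [S]SS   [S ::= [ S ]]
[S]SS => [[S]]SS   [S ::= [ S ]]
[[S]]SS => [[[S]]]SS   [S ::= [ S ]]
[[[S]]]SS => [[[SS]]]SS   [S ::= S S]
[[[SS]]]SS => [[[[S]S]]]SS   [S ::= [ S ]]
[[[[S]S]]]SS => [[[[SS]S]]]SS   [S ::= S S]
[[[[SS]S]]]SS => [[[[[S]S]S]]]SS   [S ::= [ S ]]
[[[[[S]S]S]]]SS => [[[[[[]]S]S]]]SS   [S ::= [ ]]
[[[[[[]]S]S]]]SS => [[[[[[]][]]S]]]SS   [S ::= [ ]]
[[[[[[]][]]S]]]SS => [[[[[[]][]][]]]]SS   [S ::= [ ]]
[[[[[[]][]][]]]]SS => [[[[[[]][]][]]]][]S   [S ::= [ ]]
[[[[[[]][]][]]]][]S => [[[[[[]][]][]]]][][]   [S ::= [ ]]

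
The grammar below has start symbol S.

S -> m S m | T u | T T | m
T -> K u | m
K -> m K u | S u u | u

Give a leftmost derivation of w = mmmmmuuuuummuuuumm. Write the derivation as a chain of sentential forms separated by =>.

S=>mSm=>mmSmm=>mmTumm=>mmKuumm=>mmSuuuumm=>mmmSmuuuumm=>mmmmSmmuuuumm=>mmmmTummuuuumm=>mmmmKuummuuuumm=>mmmmSuuuummuuuumm=>mmmmTuuuuummuuuumm=>mmmmmuuuuummuuuumm

S => mSm   [S -> m S m]
mSm => mmSmm   [S -> m S m]
mmSmm => mmTumm   [S -> T u]
mmTumm => mmKuumm   [T -> K u]
mmKuumm => mmSuuuumm   [K -> S u u]
mmSuuuumm => mmmSmuuuumm   [S -> m S m]
mmmSmuuuumm => mmmmSmmuuuumm   [S -> m S m]
mmmmSmmuuuumm => mmmmTummuuuumm   [S -> T u]
mmmmTummuuuumm => mmmmKuummuuuumm   [T -> K u]
mmmmKuummuuuumm => mmmmSuuuummuuuumm   [K -> S u u]
mmmmSuuuummuuuumm => mmmmTuuuuummuuuumm   [S -> T u]
mmmmTuuuuummuuuumm => mmmmmuuuuummuuuumm   [T -> m]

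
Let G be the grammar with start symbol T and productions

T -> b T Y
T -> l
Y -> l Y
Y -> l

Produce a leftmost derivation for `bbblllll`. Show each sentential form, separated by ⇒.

T ⇒ bTY   [T -> b T Y]
bTY ⇒ bbTYY   [T -> b T Y]
bbTYY ⇒ bbbTYYY   [T -> b T Y]
bbbTYYY ⇒ bbblYYY   [T -> l]
bbblYYY ⇒ bbbllYYY   [Y -> l Y]
bbbllYYY ⇒ bbblllYY   [Y -> l]
bbblllYY ⇒ bbbllllY   [Y -> l]
bbbllllY ⇒ bbblllll   [Y -> l]

T ⇒ bTY ⇒ bbTYY ⇒ bbbTYYY ⇒ bbblYYY ⇒ bbbllYYY ⇒ bbblllYY ⇒ bbbllllY ⇒ bbblllll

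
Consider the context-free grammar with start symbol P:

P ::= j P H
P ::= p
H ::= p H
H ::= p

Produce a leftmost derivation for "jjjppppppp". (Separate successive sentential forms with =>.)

P => jPH   [P ::= j P H]
jPH => jjPHH   [P ::= j P H]
jjPHH => jjjPHHH   [P ::= j P H]
jjjPHHH => jjjpHHH   [P ::= p]
jjjpHHH => jjjppHHH   [H ::= p H]
jjjppHHH => jjjpppHHH   [H ::= p H]
jjjpppHHH => jjjppppHHH   [H ::= p H]
jjjppppHHH => jjjpppppHH   [H ::= p]
jjjpppppHH => jjjppppppH   [H ::= p]
jjjppppppH => jjjppppppp   [H ::= p]

P => jPH => jjPHH => jjjPHHH => jjjpHHH => jjjppHHH => jjjpppHHH => jjjppppHHH => jjjpppppHH => jjjppppppH => jjjppppppp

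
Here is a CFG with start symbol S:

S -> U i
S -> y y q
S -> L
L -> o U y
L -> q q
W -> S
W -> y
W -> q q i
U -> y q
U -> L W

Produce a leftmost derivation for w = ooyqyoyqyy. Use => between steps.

S => L => oUy => oLWy => ooUyWy => ooyqyWy => ooyqySy => ooyqyLy => ooyqyoUyy => ooyqyoyqyy

S => L   [S -> L]
L => oUy   [L -> o U y]
oUy => oLWy   [U -> L W]
oLWy => ooUyWy   [L -> o U y]
ooUyWy => ooyqyWy   [U -> y q]
ooyqyWy => ooyqySy   [W -> S]
ooyqySy => ooyqyLy   [S -> L]
ooyqyLy => ooyqyoUyy   [L -> o U y]
ooyqyoUyy => ooyqyoyqyy   [U -> y q]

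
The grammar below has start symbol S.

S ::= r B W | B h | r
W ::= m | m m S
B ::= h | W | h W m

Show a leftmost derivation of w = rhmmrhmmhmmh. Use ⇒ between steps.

S ⇒ rBW ⇒ rhW ⇒ rhmmS ⇒ rhmmrBW ⇒ rhmmrhW ⇒ rhmmrhmmS ⇒ rhmmrhmmBh ⇒ rhmmrhmmhWmh ⇒ rhmmrhmmhmmh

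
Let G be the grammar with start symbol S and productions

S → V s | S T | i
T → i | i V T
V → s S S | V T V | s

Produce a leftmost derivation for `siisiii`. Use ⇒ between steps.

S⇒ST⇒STT⇒STTT⇒VsTTT⇒sSSsTTT⇒siSsTTT⇒siisTTT⇒siisiTT⇒siisiiT⇒siisiii

S ⇒ ST   [S → S T]
ST ⇒ STT   [S → S T]
STT ⇒ STTT   [S → S T]
STTT ⇒ VsTTT   [S → V s]
VsTTT ⇒ sSSsTTT   [V → s S S]
sSSsTTT ⇒ siSsTTT   [S → i]
siSsTTT ⇒ siisTTT   [S → i]
siisTTT ⇒ siisiTT   [T → i]
siisiTT ⇒ siisiiT   [T → i]
siisiiT ⇒ siisiii   [T → i]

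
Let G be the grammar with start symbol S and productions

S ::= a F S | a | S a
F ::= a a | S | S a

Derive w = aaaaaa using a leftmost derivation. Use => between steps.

S => Sa => Saa => aFSaa => aSaSaa => aaaSaa => aaaaaa

S => Sa   [S ::= S a]
Sa => Saa   [S ::= S a]
Saa => aFSaa   [S ::= a F S]
aFSaa => aSaSaa   [F ::= S a]
aSaSaa => aaaSaa   [S ::= a]
aaaSaa => aaaaaa   [S ::= a]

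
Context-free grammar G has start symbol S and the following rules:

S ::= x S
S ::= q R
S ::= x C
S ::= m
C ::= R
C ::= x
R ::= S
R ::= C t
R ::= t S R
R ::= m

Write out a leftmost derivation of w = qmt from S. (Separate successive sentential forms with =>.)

S => qR => qCt => qRt => qmt

S => qR   [S ::= q R]
qR => qCt   [R ::= C t]
qCt => qRt   [C ::= R]
qRt => qmt   [R ::= m]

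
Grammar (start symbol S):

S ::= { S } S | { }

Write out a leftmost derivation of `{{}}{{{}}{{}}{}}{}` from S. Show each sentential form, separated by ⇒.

S ⇒ {S}S ⇒ {{}}S ⇒ {{}}{S}S ⇒ {{}}{{S}S}S ⇒ {{}}{{{}}S}S ⇒ {{}}{{{}}{S}S}S ⇒ {{}}{{{}}{{}}S}S ⇒ {{}}{{{}}{{}}{}}S ⇒ {{}}{{{}}{{}}{}}{}

S ⇒ {S}S   [S ::= { S } S]
{S}S ⇒ {{}}S   [S ::= { }]
{{}}S ⇒ {{}}{S}S   [S ::= { S } S]
{{}}{S}S ⇒ {{}}{{S}S}S   [S ::= { S } S]
{{}}{{S}S}S ⇒ {{}}{{{}}S}S   [S ::= { }]
{{}}{{{}}S}S ⇒ {{}}{{{}}{S}S}S   [S ::= { S } S]
{{}}{{{}}{S}S}S ⇒ {{}}{{{}}{{}}S}S   [S ::= { }]
{{}}{{{}}{{}}S}S ⇒ {{}}{{{}}{{}}{}}S   [S ::= { }]
{{}}{{{}}{{}}{}}S ⇒ {{}}{{{}}{{}}{}}{}   [S ::= { }]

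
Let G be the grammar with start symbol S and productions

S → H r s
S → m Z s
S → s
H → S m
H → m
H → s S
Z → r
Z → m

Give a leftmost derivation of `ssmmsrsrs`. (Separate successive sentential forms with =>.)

S => Hrs => sSrs => sHrsrs => ssSrsrs => ssmZsrsrs => ssmmsrsrs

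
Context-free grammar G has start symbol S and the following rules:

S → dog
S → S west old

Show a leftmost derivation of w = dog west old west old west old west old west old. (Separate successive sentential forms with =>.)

S => S west old   [S → S west old]
S west old => S west old west old   [S → S west old]
S west old west old => S west old west old west old   [S → S west old]
S west old west old west old => S west old west old west old west old   [S → S west old]
S west old west old west old west old => S west old west old west old west old west old   [S → S west old]
S west old west old west old west old west old => dog west old west old west old west old west old   [S → dog]

S => S west old => S west old west old => S west old west old west old => S west old west old west old west old => S west old west old west old west old west old => dog west old west old west old west old west old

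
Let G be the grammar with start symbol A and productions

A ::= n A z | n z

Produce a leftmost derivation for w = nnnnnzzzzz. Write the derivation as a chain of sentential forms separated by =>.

A => nAz => nnAzz => nnnAzzz => nnnnAzzzz => nnnnnzzzzz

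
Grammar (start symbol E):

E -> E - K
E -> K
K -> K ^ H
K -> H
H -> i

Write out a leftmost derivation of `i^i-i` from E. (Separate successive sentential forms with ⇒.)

E ⇒ E-K ⇒ K-K ⇒ K^H-K ⇒ H^H-K ⇒ i^H-K ⇒ i^i-K ⇒ i^i-H ⇒ i^i-i

E ⇒ E-K   [E -> E - K]
E-K ⇒ K-K   [E -> K]
K-K ⇒ K^H-K   [K -> K ^ H]
K^H-K ⇒ H^H-K   [K -> H]
H^H-K ⇒ i^H-K   [H -> i]
i^H-K ⇒ i^i-K   [H -> i]
i^i-K ⇒ i^i-H   [K -> H]
i^i-H ⇒ i^i-i   [H -> i]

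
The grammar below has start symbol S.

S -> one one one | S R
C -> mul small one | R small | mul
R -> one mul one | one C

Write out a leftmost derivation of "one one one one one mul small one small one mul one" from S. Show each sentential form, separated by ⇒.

S ⇒ S R ⇒ S R R ⇒ one one one R R ⇒ one one one one C R ⇒ one one one one R small R ⇒ one one one one one C small R ⇒ one one one one one mul small one small R ⇒ one one one one one mul small one small one mul one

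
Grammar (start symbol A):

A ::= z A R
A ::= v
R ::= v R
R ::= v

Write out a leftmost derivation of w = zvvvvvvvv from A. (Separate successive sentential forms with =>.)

A => zAR   [A ::= z A R]
zAR => zvR   [A ::= v]
zvR => zvvR   [R ::= v R]
zvvR => zvvvR   [R ::= v R]
zvvvR => zvvvvR   [R ::= v R]
zvvvvR => zvvvvvR   [R ::= v R]
zvvvvvR => zvvvvvvR   [R ::= v R]
zvvvvvvR => zvvvvvvvR   [R ::= v R]
zvvvvvvvR => zvvvvvvvv   [R ::= v]

A => zAR => zvR => zvvR => zvvvR => zvvvvR => zvvvvvR => zvvvvvvR => zvvvvvvvR => zvvvvvvvv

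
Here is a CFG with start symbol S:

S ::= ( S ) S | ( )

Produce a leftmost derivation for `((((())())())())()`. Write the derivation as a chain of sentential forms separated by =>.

S => (S)S   [S ::= ( S ) S]
(S)S => ((S)S)S   [S ::= ( S ) S]
((S)S)S => (((S)S)S)S   [S ::= ( S ) S]
(((S)S)S)S => ((((S)S)S)S)S   [S ::= ( S ) S]
((((S)S)S)S)S => ((((())S)S)S)S   [S ::= ( )]
((((())S)S)S)S => ((((())())S)S)S   [S ::= ( )]
((((())())S)S)S => ((((())())())S)S   [S ::= ( )]
((((())())())S)S => ((((())())())())S   [S ::= ( )]
((((())())())())S => ((((())())())())()   [S ::= ( )]

S=>(S)S=>((S)S)S=>(((S)S)S)S=>((((S)S)S)S)S=>((((())S)S)S)S=>((((())())S)S)S=>((((())())())S)S=>((((())())())())S=>((((())())())())()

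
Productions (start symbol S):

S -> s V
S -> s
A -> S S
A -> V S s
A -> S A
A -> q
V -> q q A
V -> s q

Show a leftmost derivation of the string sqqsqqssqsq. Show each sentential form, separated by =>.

S => sV => sqqA => sqqSA => sqqsVA => sqqsqqAA => sqqsqqSSA => sqqsqqsVSA => sqqsqqssqSA => sqqsqqssqsA => sqqsqqssqsq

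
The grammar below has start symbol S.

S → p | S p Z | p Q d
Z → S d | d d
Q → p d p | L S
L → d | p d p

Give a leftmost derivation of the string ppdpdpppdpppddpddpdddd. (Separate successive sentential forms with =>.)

S => SpZ   [S → S p Z]
SpZ => pQdpZ   [S → p Q d]
pQdpZ => ppdpdpZ   [Q → p d p]
ppdpdpZ => ppdpdpSd   [Z → S d]
ppdpdpSd => ppdpdppQdd   [S → p Q d]
ppdpdppQdd => ppdpdppLSdd   [Q → L S]
ppdpdppLSdd => ppdpdpppdpSdd   [L → p d p]
ppdpdpppdpSdd => ppdpdpppdpSpZdd   [S → S p Z]
ppdpdpppdpSpZdd => ppdpdpppdpSpZpZdd   [S → S p Z]
ppdpdpppdpSpZpZdd => ppdpdpppdpSpZpZpZdd   [S → S p Z]
ppdpdpppdpSpZpZpZdd => ppdpdpppdpppZpZpZdd   [S → p]
ppdpdpppdpppZpZpZdd => ppdpdpppdpppddpZpZdd   [Z → d d]
ppdpdpppdpppddpZpZdd => ppdpdpppdpppddpddpZdd   [Z → d d]
ppdpdpppdpppddpddpZdd => ppdpdpppdpppddpddpdddd   [Z → d d]

S=>SpZ=>pQdpZ=>ppdpdpZ=>ppdpdpSd=>ppdpdppQdd=>ppdpdppLSdd=>ppdpdpppdpSdd=>ppdpdpppdpSpZdd=>ppdpdpppdpSpZpZdd=>ppdpdpppdpSpZpZpZdd=>ppdpdpppdpppZpZpZdd=>ppdpdpppdpppddpZpZdd=>ppdpdpppdpppddpddpZdd=>ppdpdpppdpppddpddpdddd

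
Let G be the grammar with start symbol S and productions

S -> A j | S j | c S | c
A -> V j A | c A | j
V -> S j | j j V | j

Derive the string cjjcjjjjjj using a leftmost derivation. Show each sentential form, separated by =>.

S => cS => cSj => cSjj => cAjjj => cVjAjjj => cjjVjAjjj => cjjSjjAjjj => cjjcjjAjjj => cjjcjjjjjj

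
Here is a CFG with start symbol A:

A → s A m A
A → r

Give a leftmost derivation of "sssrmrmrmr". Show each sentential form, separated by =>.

A => sAmA => ssAmAmA => sssAmAmAmA => sssrmAmAmA => sssrmrmAmA => sssrmrmrmA => sssrmrmrmr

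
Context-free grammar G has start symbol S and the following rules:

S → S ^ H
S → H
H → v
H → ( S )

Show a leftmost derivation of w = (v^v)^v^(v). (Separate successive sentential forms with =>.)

S => S^H => S^H^H => H^H^H => (S)^H^H => (S^H)^H^H => (H^H)^H^H => (v^H)^H^H => (v^v)^H^H => (v^v)^v^H => (v^v)^v^(S) => (v^v)^v^(H) => (v^v)^v^(v)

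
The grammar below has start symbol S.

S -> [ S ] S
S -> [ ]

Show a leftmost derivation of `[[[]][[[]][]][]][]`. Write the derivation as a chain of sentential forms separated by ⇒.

S⇒[S]S⇒[[S]S]S⇒[[[]]S]S⇒[[[]][S]S]S⇒[[[]][[S]S]S]S⇒[[[]][[[]]S]S]S⇒[[[]][[[]][]]S]S⇒[[[]][[[]][]][]]S⇒[[[]][[[]][]][]][]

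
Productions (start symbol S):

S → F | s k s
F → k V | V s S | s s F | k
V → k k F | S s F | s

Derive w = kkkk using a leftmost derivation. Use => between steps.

S => F => kV => kkkF => kkkk

S => F   [S → F]
F => kV   [F → k V]
kV => kkkF   [V → k k F]
kkkF => kkkk   [F → k]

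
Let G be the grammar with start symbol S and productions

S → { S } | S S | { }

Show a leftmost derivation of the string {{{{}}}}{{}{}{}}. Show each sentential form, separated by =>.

S => SS   [S → S S]
SS => {S}S   [S → { S }]
{S}S => {{S}}S   [S → { S }]
{{S}}S => {{{S}}}S   [S → { S }]
{{{S}}}S => {{{{}}}}S   [S → { }]
{{{{}}}}S => {{{{}}}}{S}   [S → { S }]
{{{{}}}}{S} => {{{{}}}}{SS}   [S → S S]
{{{{}}}}{SS} => {{{{}}}}{SSS}   [S → S S]
{{{{}}}}{SSS} => {{{{}}}}{{}SS}   [S → { }]
{{{{}}}}{{}SS} => {{{{}}}}{{}{}S}   [S → { }]
{{{{}}}}{{}{}S} => {{{{}}}}{{}{}{}}   [S → { }]

S => SS => {S}S => {{S}}S => {{{S}}}S => {{{{}}}}S => {{{{}}}}{S} => {{{{}}}}{SS} => {{{{}}}}{SSS} => {{{{}}}}{{}SS} => {{{{}}}}{{}{}S} => {{{{}}}}{{}{}{}}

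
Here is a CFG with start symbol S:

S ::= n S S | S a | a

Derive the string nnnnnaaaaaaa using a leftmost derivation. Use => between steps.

S=>nSS=>nnSSS=>nnnSSSS=>nnnnSSSSS=>nnnnSaSSSS=>nnnnnSSaSSSS=>nnnnnaSaSSSS=>nnnnnaaaSSSS=>nnnnnaaaaSSS=>nnnnnaaaaaSS=>nnnnnaaaaaaS=>nnnnnaaaaaaa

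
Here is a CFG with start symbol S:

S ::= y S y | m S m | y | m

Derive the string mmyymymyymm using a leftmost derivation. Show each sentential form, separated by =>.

S => mSm   [S ::= m S m]
mSm => mmSmm   [S ::= m S m]
mmSmm => mmySymm   [S ::= y S y]
mmySymm => mmyySyymm   [S ::= y S y]
mmyySyymm => mmyymSmyymm   [S ::= m S m]
mmyymSmyymm => mmyymymyymm   [S ::= y]

S=>mSm=>mmSmm=>mmySymm=>mmyySyymm=>mmyymSmyymm=>mmyymymyymm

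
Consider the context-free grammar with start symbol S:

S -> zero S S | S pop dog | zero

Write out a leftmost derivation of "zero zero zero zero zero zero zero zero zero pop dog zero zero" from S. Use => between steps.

S => zero S S   [S -> zero S S]
zero S S => zero zero S S S   [S -> zero S S]
zero zero S S S => zero zero zero S S S S   [S -> zero S S]
zero zero zero S S S S => zero zero zero zero S S S   [S -> zero]
zero zero zero zero S S S => zero zero zero zero zero S S S S   [S -> zero S S]
zero zero zero zero zero S S S S => zero zero zero zero zero zero S S S S S   [S -> zero S S]
zero zero zero zero zero zero S S S S S => zero zero zero zero zero zero zero S S S S   [S -> zero]
zero zero zero zero zero zero zero S S S S => zero zero zero zero zero zero zero zero S S S   [S -> zero]
zero zero zero zero zero zero zero zero S S S => zero zero zero zero zero zero zero zero S pop dog S S   [S -> S pop dog]
zero zero zero zero zero zero zero zero S pop dog S S => zero zero zero zero zero zero zero zero zero pop dog S S   [S -> zero]
zero zero zero zero zero zero zero zero zero pop dog S S => zero zero zero zero zero zero zero zero zero pop dog zero S   [S -> zero]
zero zero zero zero zero zero zero zero zero pop dog zero S => zero zero zero zero zero zero zero zero zero pop dog zero zero   [S -> zero]

S => zero S S => zero zero S S S => zero zero zero S S S S => zero zero zero zero S S S => zero zero zero zero zero S S S S => zero zero zero zero zero zero S S S S S => zero zero zero zero zero zero zero S S S S => zero zero zero zero zero zero zero zero S S S => zero zero zero zero zero zero zero zero S pop dog S S => zero zero zero zero zero zero zero zero zero pop dog S S => zero zero zero zero zero zero zero zero zero pop dog zero S => zero zero zero zero zero zero zero zero zero pop dog zero zero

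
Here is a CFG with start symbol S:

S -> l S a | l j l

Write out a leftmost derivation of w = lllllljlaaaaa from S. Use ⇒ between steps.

S⇒lSa⇒llSaa⇒lllSaaa⇒llllSaaaa⇒lllllSaaaaa⇒lllllljlaaaaa

S ⇒ lSa   [S -> l S a]
lSa ⇒ llSaa   [S -> l S a]
llSaa ⇒ lllSaaa   [S -> l S a]
lllSaaa ⇒ llllSaaaa   [S -> l S a]
llllSaaaa ⇒ lllllSaaaaa   [S -> l S a]
lllllSaaaaa ⇒ lllllljlaaaaa   [S -> l j l]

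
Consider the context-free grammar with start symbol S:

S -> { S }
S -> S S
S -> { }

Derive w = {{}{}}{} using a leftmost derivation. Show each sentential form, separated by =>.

S => SS => {S}S => {SS}S => {{}S}S => {{}{}}S => {{}{}}{}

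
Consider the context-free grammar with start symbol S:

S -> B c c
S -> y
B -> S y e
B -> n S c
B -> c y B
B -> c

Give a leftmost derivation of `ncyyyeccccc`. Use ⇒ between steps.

S ⇒ Bcc ⇒ nSccc ⇒ nBccccc ⇒ ncyBccccc ⇒ ncySyeccccc ⇒ ncyyyeccccc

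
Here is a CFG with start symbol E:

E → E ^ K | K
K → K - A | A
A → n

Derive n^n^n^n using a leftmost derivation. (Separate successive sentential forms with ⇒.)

E ⇒ E^K ⇒ E^K^K ⇒ E^K^K^K ⇒ K^K^K^K ⇒ A^K^K^K ⇒ n^K^K^K ⇒ n^A^K^K ⇒ n^n^K^K ⇒ n^n^A^K ⇒ n^n^n^K ⇒ n^n^n^A ⇒ n^n^n^n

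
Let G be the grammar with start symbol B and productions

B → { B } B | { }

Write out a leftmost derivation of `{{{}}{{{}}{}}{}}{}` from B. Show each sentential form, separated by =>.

B => {B}B   [B → { B } B]
{B}B => {{B}B}B   [B → { B } B]
{{B}B}B => {{{}}B}B   [B → { }]
{{{}}B}B => {{{}}{B}B}B   [B → { B } B]
{{{}}{B}B}B => {{{}}{{B}B}B}B   [B → { B } B]
{{{}}{{B}B}B}B => {{{}}{{{}}B}B}B   [B → { }]
{{{}}{{{}}B}B}B => {{{}}{{{}}{}}B}B   [B → { }]
{{{}}{{{}}{}}B}B => {{{}}{{{}}{}}{}}B   [B → { }]
{{{}}{{{}}{}}{}}B => {{{}}{{{}}{}}{}}{}   [B → { }]

B=>{B}B=>{{B}B}B=>{{{}}B}B=>{{{}}{B}B}B=>{{{}}{{B}B}B}B=>{{{}}{{{}}B}B}B=>{{{}}{{{}}{}}B}B=>{{{}}{{{}}{}}{}}B=>{{{}}{{{}}{}}{}}{}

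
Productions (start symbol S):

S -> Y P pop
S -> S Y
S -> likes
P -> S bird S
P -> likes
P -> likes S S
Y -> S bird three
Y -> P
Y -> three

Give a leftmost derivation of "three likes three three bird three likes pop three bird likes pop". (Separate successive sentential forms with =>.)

S => Y P pop   [S -> Y P pop]
Y P pop => three P pop   [Y -> three]
three P pop => three S bird S pop   [P -> S bird S]
three S bird S pop => three S Y bird S pop   [S -> S Y]
three S Y bird S pop => three Y P pop Y bird S pop   [S -> Y P pop]
three Y P pop Y bird S pop => three S bird three P pop Y bird S pop   [Y -> S bird three]
three S bird three P pop Y bird S pop => three S Y bird three P pop Y bird S pop   [S -> S Y]
three S Y bird three P pop Y bird S pop => three S Y Y bird three P pop Y bird S pop   [S -> S Y]
three S Y Y bird three P pop Y bird S pop => three likes Y Y bird three P pop Y bird S pop   [S -> likes]
three likes Y Y bird three P pop Y bird S pop => three likes three Y bird three P pop Y bird S pop   [Y -> three]
three likes three Y bird three P pop Y bird S pop => three likes three three bird three P pop Y bird S pop   [Y -> three]
three likes three three bird three P pop Y bird S pop => three likes three three bird three likes pop Y bird S pop   [P -> likes]
three likes three three bird three likes pop Y bird S pop => three likes three three bird three likes pop three bird S pop   [Y -> three]
three likes three three bird three likes pop three bird S pop => three likes three three bird three likes pop three bird likes pop   [S -> likes]

S => Y P pop => three P pop => three S bird S pop => three S Y bird S pop => three Y P pop Y bird S pop => three S bird three P pop Y bird S pop => three S Y bird three P pop Y bird S pop => three S Y Y bird three P pop Y bird S pop => three likes Y Y bird three P pop Y bird S pop => three likes three Y bird three P pop Y bird S pop => three likes three three bird three P pop Y bird S pop => three likes three three bird three likes pop Y bird S pop => three likes three three bird three likes pop three bird S pop => three likes three three bird three likes pop three bird likes pop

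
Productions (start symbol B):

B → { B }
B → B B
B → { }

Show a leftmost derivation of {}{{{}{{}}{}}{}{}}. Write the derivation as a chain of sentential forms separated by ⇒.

B ⇒ BB   [B → B B]
BB ⇒ {}B   [B → { }]
{}B ⇒ {}{B}   [B → { B }]
{}{B} ⇒ {}{BB}   [B → B B]
{}{BB} ⇒ {}{BBB}   [B → B B]
{}{BBB} ⇒ {}{{B}BB}   [B → { B }]
{}{{B}BB} ⇒ {}{{BB}BB}   [B → B B]
{}{{BB}BB} ⇒ {}{{BBB}BB}   [B → B B]
{}{{BBB}BB} ⇒ {}{{{}BB}BB}   [B → { }]
{}{{{}BB}BB} ⇒ {}{{{}{B}B}BB}   [B → { B }]
{}{{{}{B}B}BB} ⇒ {}{{{}{{}}B}BB}   [B → { }]
{}{{{}{{}}B}BB} ⇒ {}{{{}{{}}{}}BB}   [B → { }]
{}{{{}{{}}{}}BB} ⇒ {}{{{}{{}}{}}{}B}   [B → { }]
{}{{{}{{}}{}}{}B} ⇒ {}{{{}{{}}{}}{}{}}   [B → { }]

B ⇒ BB ⇒ {}B ⇒ {}{B} ⇒ {}{BB} ⇒ {}{BBB} ⇒ {}{{B}BB} ⇒ {}{{BB}BB} ⇒ {}{{BBB}BB} ⇒ {}{{{}BB}BB} ⇒ {}{{{}{B}B}BB} ⇒ {}{{{}{{}}B}BB} ⇒ {}{{{}{{}}{}}BB} ⇒ {}{{{}{{}}{}}{}B} ⇒ {}{{{}{{}}{}}{}{}}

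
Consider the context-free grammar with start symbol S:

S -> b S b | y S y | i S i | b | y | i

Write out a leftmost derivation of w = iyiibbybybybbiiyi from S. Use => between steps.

S=>iSi=>iySyi=>iyiSiyi=>iyiiSiiyi=>iyiibSbiiyi=>iyiibbSbbiiyi=>iyiibbySybbiiyi=>iyiibbybSbybbiiyi=>iyiibbybybybbiiyi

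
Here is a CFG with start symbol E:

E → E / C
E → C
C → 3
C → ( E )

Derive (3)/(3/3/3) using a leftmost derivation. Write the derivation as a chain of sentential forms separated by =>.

E => E/C => C/C => (E)/C => (C)/C => (3)/C => (3)/(E) => (3)/(E/C) => (3)/(E/C/C) => (3)/(C/C/C) => (3)/(3/C/C) => (3)/(3/3/C) => (3)/(3/3/3)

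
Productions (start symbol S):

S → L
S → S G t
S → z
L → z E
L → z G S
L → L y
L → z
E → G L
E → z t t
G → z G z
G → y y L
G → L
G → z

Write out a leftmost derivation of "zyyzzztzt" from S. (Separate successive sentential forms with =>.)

S=>SGt=>SGtGt=>LGtGt=>zGSGtGt=>zyyLSGtGt=>zyyzSGtGt=>zyyzzGtGt=>zyyzzztGt=>zyyzzztzt

S => SGt   [S → S G t]
SGt => SGtGt   [S → S G t]
SGtGt => LGtGt   [S → L]
LGtGt => zGSGtGt   [L → z G S]
zGSGtGt => zyyLSGtGt   [G → y y L]
zyyLSGtGt => zyyzSGtGt   [L → z]
zyyzSGtGt => zyyzzGtGt   [S → z]
zyyzzGtGt => zyyzzztGt   [G → z]
zyyzzztGt => zyyzzztzt   [G → z]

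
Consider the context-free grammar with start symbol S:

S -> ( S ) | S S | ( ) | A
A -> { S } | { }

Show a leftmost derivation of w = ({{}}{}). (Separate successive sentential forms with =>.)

S => (S)   [S -> ( S )]
(S) => (SS)   [S -> S S]
(SS) => (AS)   [S -> A]
(AS) => ({S}S)   [A -> { S }]
({S}S) => ({A}S)   [S -> A]
({A}S) => ({{}}S)   [A -> { }]
({{}}S) => ({{}}A)   [S -> A]
({{}}A) => ({{}}{})   [A -> { }]

S => (S) => (SS) => (AS) => ({S}S) => ({A}S) => ({{}}S) => ({{}}A) => ({{}}{})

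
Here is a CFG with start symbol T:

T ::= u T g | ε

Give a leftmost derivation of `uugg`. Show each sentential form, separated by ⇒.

T⇒uTg⇒uuTgg⇒uugg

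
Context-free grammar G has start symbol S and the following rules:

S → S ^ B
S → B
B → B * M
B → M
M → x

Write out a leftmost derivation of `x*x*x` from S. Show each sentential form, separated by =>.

S => B   [S → B]
B => B*M   [B → B * M]
B*M => B*M*M   [B → B * M]
B*M*M => M*M*M   [B → M]
M*M*M => x*M*M   [M → x]
x*M*M => x*x*M   [M → x]
x*x*M => x*x*x   [M → x]

S=>B=>B*M=>B*M*M=>M*M*M=>x*M*M=>x*x*M=>x*x*x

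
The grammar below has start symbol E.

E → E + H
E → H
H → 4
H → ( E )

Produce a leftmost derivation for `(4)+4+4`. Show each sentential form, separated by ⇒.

E ⇒ E+H   [E → E + H]
E+H ⇒ E+H+H   [E → E + H]
E+H+H ⇒ H+H+H   [E → H]
H+H+H ⇒ (E)+H+H   [H → ( E )]
(E)+H+H ⇒ (H)+H+H   [E → H]
(H)+H+H ⇒ (4)+H+H   [H → 4]
(4)+H+H ⇒ (4)+4+H   [H → 4]
(4)+4+H ⇒ (4)+4+4   [H → 4]

E⇒E+H⇒E+H+H⇒H+H+H⇒(E)+H+H⇒(H)+H+H⇒(4)+H+H⇒(4)+4+H⇒(4)+4+4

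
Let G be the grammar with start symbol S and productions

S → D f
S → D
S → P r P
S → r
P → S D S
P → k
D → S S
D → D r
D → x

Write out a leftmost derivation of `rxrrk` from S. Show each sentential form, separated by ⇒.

S⇒PrP⇒SDSrP⇒rDSrP⇒rxSrP⇒rxrrP⇒rxrrk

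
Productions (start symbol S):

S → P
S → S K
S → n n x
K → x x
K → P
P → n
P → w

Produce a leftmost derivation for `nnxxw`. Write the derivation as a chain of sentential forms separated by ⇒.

S ⇒ SK ⇒ SKK ⇒ SKKK ⇒ PKKK ⇒ nKKK ⇒ nPKK ⇒ nnKK ⇒ nnxxK ⇒ nnxxP ⇒ nnxxw

S ⇒ SK   [S → S K]
SK ⇒ SKK   [S → S K]
SKK ⇒ SKKK   [S → S K]
SKKK ⇒ PKKK   [S → P]
PKKK ⇒ nKKK   [P → n]
nKKK ⇒ nPKK   [K → P]
nPKK ⇒ nnKK   [P → n]
nnKK ⇒ nnxxK   [K → x x]
nnxxK ⇒ nnxxP   [K → P]
nnxxP ⇒ nnxxw   [P → w]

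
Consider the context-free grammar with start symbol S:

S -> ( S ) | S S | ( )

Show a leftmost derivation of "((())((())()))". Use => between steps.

S => (S)   [S -> ( S )]
(S) => (SS)   [S -> S S]
(SS) => ((S)S)   [S -> ( S )]
((S)S) => ((())S)   [S -> ( )]
((())S) => ((())(S))   [S -> ( S )]
((())(S)) => ((())(SS))   [S -> S S]
((())(SS)) => ((())((S)S))   [S -> ( S )]
((())((S)S)) => ((())((())S))   [S -> ( )]
((())((())S)) => ((())((())()))   [S -> ( )]

S => (S) => (SS) => ((S)S) => ((())S) => ((())(S)) => ((())(SS)) => ((())((S)S)) => ((())((())S)) => ((())((())()))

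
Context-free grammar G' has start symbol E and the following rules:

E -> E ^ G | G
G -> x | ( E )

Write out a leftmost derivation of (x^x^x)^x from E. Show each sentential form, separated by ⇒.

E⇒E^G⇒G^G⇒(E)^G⇒(E^G)^G⇒(E^G^G)^G⇒(G^G^G)^G⇒(x^G^G)^G⇒(x^x^G)^G⇒(x^x^x)^G⇒(x^x^x)^x

E ⇒ E^G   [E -> E ^ G]
E^G ⇒ G^G   [E -> G]
G^G ⇒ (E)^G   [G -> ( E )]
(E)^G ⇒ (E^G)^G   [E -> E ^ G]
(E^G)^G ⇒ (E^G^G)^G   [E -> E ^ G]
(E^G^G)^G ⇒ (G^G^G)^G   [E -> G]
(G^G^G)^G ⇒ (x^G^G)^G   [G -> x]
(x^G^G)^G ⇒ (x^x^G)^G   [G -> x]
(x^x^G)^G ⇒ (x^x^x)^G   [G -> x]
(x^x^x)^G ⇒ (x^x^x)^x   [G -> x]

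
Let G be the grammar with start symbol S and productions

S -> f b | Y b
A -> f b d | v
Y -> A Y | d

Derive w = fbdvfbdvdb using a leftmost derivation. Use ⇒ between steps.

S⇒Yb⇒AYb⇒fbdYb⇒fbdAYb⇒fbdvYb⇒fbdvAYb⇒fbdvfbdYb⇒fbdvfbdAYb⇒fbdvfbdvYb⇒fbdvfbdvdb

S ⇒ Yb   [S -> Y b]
Yb ⇒ AYb   [Y -> A Y]
AYb ⇒ fbdYb   [A -> f b d]
fbdYb ⇒ fbdAYb   [Y -> A Y]
fbdAYb ⇒ fbdvYb   [A -> v]
fbdvYb ⇒ fbdvAYb   [Y -> A Y]
fbdvAYb ⇒ fbdvfbdYb   [A -> f b d]
fbdvfbdYb ⇒ fbdvfbdAYb   [Y -> A Y]
fbdvfbdAYb ⇒ fbdvfbdvYb   [A -> v]
fbdvfbdvYb ⇒ fbdvfbdvdb   [Y -> d]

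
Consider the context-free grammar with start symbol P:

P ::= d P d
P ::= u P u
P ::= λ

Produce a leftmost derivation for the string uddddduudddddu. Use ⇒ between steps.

P ⇒ uPu ⇒ udPdu ⇒ uddPddu ⇒ udddPdddu ⇒ uddddPddddu ⇒ udddddPdddddu ⇒ uddddduPudddddu ⇒ uddddduudddddu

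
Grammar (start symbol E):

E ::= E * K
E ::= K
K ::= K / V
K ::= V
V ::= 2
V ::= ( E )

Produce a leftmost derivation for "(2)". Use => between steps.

E => K   [E ::= K]
K => V   [K ::= V]
V => (E)   [V ::= ( E )]
(E) => (K)   [E ::= K]
(K) => (V)   [K ::= V]
(V) => (2)   [V ::= 2]

E => K => V => (E) => (K) => (V) => (2)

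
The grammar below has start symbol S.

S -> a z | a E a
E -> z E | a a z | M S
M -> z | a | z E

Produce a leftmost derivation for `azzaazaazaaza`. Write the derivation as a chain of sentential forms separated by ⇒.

S ⇒ aEa ⇒ azEa ⇒ azMSa ⇒ azzESa ⇒ azzMSSa ⇒ azzaSSa ⇒ azzaaEaSa ⇒ azzaazEaSa ⇒ azzaazaazaSa ⇒ azzaazaazaaza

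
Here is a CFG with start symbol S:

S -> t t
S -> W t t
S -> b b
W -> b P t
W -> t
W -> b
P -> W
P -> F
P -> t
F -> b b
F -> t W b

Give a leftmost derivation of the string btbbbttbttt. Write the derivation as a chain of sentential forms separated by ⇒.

S ⇒ Wtt ⇒ bPttt ⇒ bFttt ⇒ btWbttt ⇒ btbPtbttt ⇒ btbWtbttt ⇒ btbbPttbttt ⇒ btbbWttbttt ⇒ btbbbttbttt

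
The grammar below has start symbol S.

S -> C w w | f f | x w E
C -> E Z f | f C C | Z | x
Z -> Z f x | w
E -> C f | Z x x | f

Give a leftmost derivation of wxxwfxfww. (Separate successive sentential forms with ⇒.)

S ⇒ Cww ⇒ EZfww ⇒ ZxxZfww ⇒ wxxZfww ⇒ wxxZfxfww ⇒ wxxwfxfww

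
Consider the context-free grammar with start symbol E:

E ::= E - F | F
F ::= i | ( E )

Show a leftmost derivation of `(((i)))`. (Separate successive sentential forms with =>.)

E => F => (E) => (F) => ((E)) => ((F)) => (((E))) => (((F))) => (((i)))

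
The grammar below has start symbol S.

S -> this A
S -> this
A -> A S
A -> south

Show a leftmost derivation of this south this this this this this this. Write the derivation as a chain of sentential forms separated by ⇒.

S ⇒ this A ⇒ this A S ⇒ this A S S ⇒ this A S S S ⇒ this A S S S S ⇒ this A S S S S S ⇒ this A S S S S S S ⇒ this south S S S S S S ⇒ this south this S S S S S ⇒ this south this this S S S S ⇒ this south this this this S S S ⇒ this south this this this this S S ⇒ this south this this this this this S ⇒ this south this this this this this this

S ⇒ this A   [S -> this A]
this A ⇒ this A S   [A -> A S]
this A S ⇒ this A S S   [A -> A S]
this A S S ⇒ this A S S S   [A -> A S]
this A S S S ⇒ this A S S S S   [A -> A S]
this A S S S S ⇒ this A S S S S S   [A -> A S]
this A S S S S S ⇒ this A S S S S S S   [A -> A S]
this A S S S S S S ⇒ this south S S S S S S   [A -> south]
this south S S S S S S ⇒ this south this S S S S S   [S -> this]
this south this S S S S S ⇒ this south this this S S S S   [S -> this]
this south this this S S S S ⇒ this south this this this S S S   [S -> this]
this south this this this S S S ⇒ this south this this this this S S   [S -> this]
this south this this this this S S ⇒ this south this this this this this S   [S -> this]
this south this this this this this S ⇒ this south this this this this this this   [S -> this]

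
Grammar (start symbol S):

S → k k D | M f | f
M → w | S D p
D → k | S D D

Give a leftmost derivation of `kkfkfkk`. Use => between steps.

S => kkD => kkSDD => kkfDD => kkfkD => kkfkSDD => kkfkfDD => kkfkfkD => kkfkfkk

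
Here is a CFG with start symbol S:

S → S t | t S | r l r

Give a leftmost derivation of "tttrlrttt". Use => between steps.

S => St => tSt => tStt => ttStt => tttStt => tttSttt => tttrlrttt

S => St   [S → S t]
St => tSt   [S → t S]
tSt => tStt   [S → S t]
tStt => ttStt   [S → t S]
ttStt => tttStt   [S → t S]
tttStt => tttSttt   [S → S t]
tttSttt => tttrlrttt   [S → r l r]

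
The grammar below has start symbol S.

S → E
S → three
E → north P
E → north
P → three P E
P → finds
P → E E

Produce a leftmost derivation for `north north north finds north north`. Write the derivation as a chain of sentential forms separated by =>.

S => E => north P => north E E => north north P E => north north E E E => north north north P E E => north north north finds E E => north north north finds north E => north north north finds north north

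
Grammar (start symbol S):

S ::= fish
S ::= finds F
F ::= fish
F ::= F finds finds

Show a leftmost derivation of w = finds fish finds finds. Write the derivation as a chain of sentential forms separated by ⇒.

S ⇒ finds F ⇒ finds F finds finds ⇒ finds fish finds finds

S ⇒ finds F   [S ::= finds F]
finds F ⇒ finds F finds finds   [F ::= F finds finds]
finds F finds finds ⇒ finds fish finds finds   [F ::= fish]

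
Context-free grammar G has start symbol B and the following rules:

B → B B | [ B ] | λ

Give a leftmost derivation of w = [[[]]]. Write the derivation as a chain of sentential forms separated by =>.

B => [B] => [BB] => [BBB] => [BBBB] => [BBBBB] => [[B]BBBB] => [[[B]]BBBB] => [[[]]BBBB] => [[[]]BBB] => [[[]]BB] => [[[]]B] => [[[]]]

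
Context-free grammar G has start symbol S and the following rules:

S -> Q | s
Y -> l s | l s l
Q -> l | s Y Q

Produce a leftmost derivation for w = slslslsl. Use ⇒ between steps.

S ⇒ Q ⇒ sYQ ⇒ slslQ ⇒ slslsYQ ⇒ slslslsQ ⇒ slslslsl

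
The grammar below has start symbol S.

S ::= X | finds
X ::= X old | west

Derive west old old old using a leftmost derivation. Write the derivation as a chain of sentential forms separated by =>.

S => X   [S ::= X]
X => X old   [X ::= X old]
X old => X old old   [X ::= X old]
X old old => X old old old   [X ::= X old]
X old old old => west old old old   [X ::= west]

S => X => X old => X old old => X old old old => west old old old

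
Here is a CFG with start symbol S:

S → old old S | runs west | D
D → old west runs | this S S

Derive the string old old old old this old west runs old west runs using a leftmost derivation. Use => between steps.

S => old old S => old old old old S => old old old old D => old old old old this S S => old old old old this D S => old old old old this old west runs S => old old old old this old west runs D => old old old old this old west runs old west runs

S => old old S   [S → old old S]
old old S => old old old old S   [S → old old S]
old old old old S => old old old old D   [S → D]
old old old old D => old old old old this S S   [D → this S S]
old old old old this S S => old old old old this D S   [S → D]
old old old old this D S => old old old old this old west runs S   [D → old west runs]
old old old old this old west runs S => old old old old this old west runs D   [S → D]
old old old old this old west runs D => old old old old this old west runs old west runs   [D → old west runs]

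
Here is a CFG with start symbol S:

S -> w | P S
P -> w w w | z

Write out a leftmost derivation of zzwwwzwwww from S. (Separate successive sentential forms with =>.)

S => PS => zS => zPS => zzS => zzPS => zzwwwS => zzwwwPS => zzwwwzS => zzwwwzPS => zzwwwzwwwS => zzwwwzwwww

S => PS   [S -> P S]
PS => zS   [P -> z]
zS => zPS   [S -> P S]
zPS => zzS   [P -> z]
zzS => zzPS   [S -> P S]
zzPS => zzwwwS   [P -> w w w]
zzwwwS => zzwwwPS   [S -> P S]
zzwwwPS => zzwwwzS   [P -> z]
zzwwwzS => zzwwwzPS   [S -> P S]
zzwwwzPS => zzwwwzwwwS   [P -> w w w]
zzwwwzwwwS => zzwwwzwwww   [S -> w]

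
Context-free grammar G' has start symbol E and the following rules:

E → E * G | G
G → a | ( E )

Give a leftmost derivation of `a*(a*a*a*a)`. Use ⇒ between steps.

E⇒E*G⇒G*G⇒a*G⇒a*(E)⇒a*(E*G)⇒a*(E*G*G)⇒a*(E*G*G*G)⇒a*(G*G*G*G)⇒a*(a*G*G*G)⇒a*(a*a*G*G)⇒a*(a*a*a*G)⇒a*(a*a*a*a)

E ⇒ E*G   [E → E * G]
E*G ⇒ G*G   [E → G]
G*G ⇒ a*G   [G → a]
a*G ⇒ a*(E)   [G → ( E )]
a*(E) ⇒ a*(E*G)   [E → E * G]
a*(E*G) ⇒ a*(E*G*G)   [E → E * G]
a*(E*G*G) ⇒ a*(E*G*G*G)   [E → E * G]
a*(E*G*G*G) ⇒ a*(G*G*G*G)   [E → G]
a*(G*G*G*G) ⇒ a*(a*G*G*G)   [G → a]
a*(a*G*G*G) ⇒ a*(a*a*G*G)   [G → a]
a*(a*a*G*G) ⇒ a*(a*a*a*G)   [G → a]
a*(a*a*a*G) ⇒ a*(a*a*a*a)   [G → a]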